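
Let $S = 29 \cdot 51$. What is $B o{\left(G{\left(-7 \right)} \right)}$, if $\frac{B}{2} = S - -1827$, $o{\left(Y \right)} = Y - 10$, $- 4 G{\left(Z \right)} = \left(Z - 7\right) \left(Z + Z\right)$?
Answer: $-390108$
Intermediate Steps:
$S = 1479$
$G{\left(Z \right)} = - \frac{Z \left(-7 + Z\right)}{2}$ ($G{\left(Z \right)} = - \frac{\left(Z - 7\right) \left(Z + Z\right)}{4} = - \frac{\left(-7 + Z\right) 2 Z}{4} = - \frac{2 Z \left(-7 + Z\right)}{4} = - \frac{Z \left(-7 + Z\right)}{2}$)
$o{\left(Y \right)} = -10 + Y$
$B = 6612$ ($B = 2 \left(1479 - -1827\right) = 2 \left(1479 + 1827\right) = 2 \cdot 3306 = 6612$)
$B o{\left(G{\left(-7 \right)} \right)} = 6612 \left(-10 + \frac{1}{2} \left(-7\right) \left(7 - -7\right)\right) = 6612 \left(-10 + \frac{1}{2} \left(-7\right) \left(7 + 7\right)\right) = 6612 \left(-10 + \frac{1}{2} \left(-7\right) 14\right) = 6612 \left(-10 - 49\right) = 6612 \left(-59\right) = -390108$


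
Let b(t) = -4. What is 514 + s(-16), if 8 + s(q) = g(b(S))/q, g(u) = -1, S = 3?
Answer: 8097/16 ≈ 506.06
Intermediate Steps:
s(q) = -8 - 1/q
514 + s(-16) = 514 + (-8 - 1/(-16)) = 514 + (-8 - 1*(-1/16)) = 514 + (-8 + 1/16) = 514 - 127/16 = 8097/16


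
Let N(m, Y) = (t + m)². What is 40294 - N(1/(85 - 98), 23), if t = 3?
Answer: 6808242/169 ≈ 40285.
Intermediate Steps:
N(m, Y) = (3 + m)²
40294 - N(1/(85 - 98), 23) = 40294 - (3 + 1/(85 - 98))² = 40294 - (3 + 1/(-13))² = 40294 - (3 - 1/13)² = 40294 - (38/13)² = 40294 - 1*1444/169 = 40294 - 1444/169 = 6808242/169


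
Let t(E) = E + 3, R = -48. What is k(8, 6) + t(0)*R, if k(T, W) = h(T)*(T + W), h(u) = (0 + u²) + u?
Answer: 864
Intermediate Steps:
t(E) = 3 + E
h(u) = u + u² (h(u) = u² + u = u + u²)
k(T, W) = T*(1 + T)*(T + W) (k(T, W) = (T*(1 + T))*(T + W) = T*(1 + T)*(T + W))
k(8, 6) + t(0)*R = 8*(1 + 8)*(8 + 6) + (3 + 0)*(-48) = 8*9*14 + 3*(-48) = 1008 - 144 = 864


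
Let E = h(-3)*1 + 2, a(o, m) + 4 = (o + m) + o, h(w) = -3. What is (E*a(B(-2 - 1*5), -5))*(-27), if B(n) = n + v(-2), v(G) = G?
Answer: -729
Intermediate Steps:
B(n) = -2 + n (B(n) = n - 2 = -2 + n)
a(o, m) = -4 + m + 2*o (a(o, m) = -4 + ((o + m) + o) = -4 + ((m + o) + o) = -4 + (m + 2*o) = -4 + m + 2*o)
E = -1 (E = -3*1 + 2 = -3 + 2 = -1)
(E*a(B(-2 - 1*5), -5))*(-27) = -(-4 - 5 + 2*(-2 + (-2 - 1*5)))*(-27) = -(-4 - 5 + 2*(-2 + (-2 - 5)))*(-27) = -(-4 - 5 + 2*(-2 - 7))*(-27) = -(-4 - 5 + 2*(-9))*(-27) = -(-4 - 5 - 18)*(-27) = -1*(-27)*(-27) = 27*(-27) = -729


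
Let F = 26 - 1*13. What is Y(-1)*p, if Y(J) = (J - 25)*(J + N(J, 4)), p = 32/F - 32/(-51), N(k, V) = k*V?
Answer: 20480/51 ≈ 401.57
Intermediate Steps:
F = 13 (F = 26 - 13 = 13)
N(k, V) = V*k
p = 2048/663 (p = 32/13 - 32/(-51) = 32*(1/13) - 32*(-1/51) = 32/13 + 32/51 = 2048/663 ≈ 3.0890)
Y(J) = 5*J*(-25 + J) (Y(J) = (J - 25)*(J + 4*J) = (-25 + J)*(5*J) = 5*J*(-25 + J))
Y(-1)*p = (5*(-1)*(-25 - 1))*(2048/663) = (5*(-1)*(-26))*(2048/663) = 130*(2048/663) = 20480/51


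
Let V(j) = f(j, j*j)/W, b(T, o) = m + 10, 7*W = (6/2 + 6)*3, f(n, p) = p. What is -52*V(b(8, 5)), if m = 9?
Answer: -131404/27 ≈ -4866.8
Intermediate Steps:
W = 27/7 (W = ((6/2 + 6)*3)/7 = ((6*(½) + 6)*3)/7 = ((3 + 6)*3)/7 = (9*3)/7 = (⅐)*27 = 27/7 ≈ 3.8571)
b(T, o) = 19 (b(T, o) = 9 + 10 = 19)
V(j) = 7*j²/27 (V(j) = (j*j)/(27/7) = j²*(7/27) = 7*j²/27)
-52*V(b(8, 5)) = -364*19²/27 = -364*361/27 = -52*2527/27 = -131404/27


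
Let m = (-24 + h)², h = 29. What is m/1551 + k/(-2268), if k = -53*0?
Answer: 25/1551 ≈ 0.016119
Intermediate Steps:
k = 0
m = 25 (m = (-24 + 29)² = 5² = 25)
m/1551 + k/(-2268) = 25/1551 + 0/(-2268) = 25*(1/1551) + 0*(-1/2268) = 25/1551 + 0 = 25/1551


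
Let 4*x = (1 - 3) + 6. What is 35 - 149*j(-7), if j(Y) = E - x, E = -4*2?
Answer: 1376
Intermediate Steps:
E = -8
x = 1 (x = ((1 - 3) + 6)/4 = (-2 + 6)/4 = (1/4)*4 = 1)
j(Y) = -9 (j(Y) = -8 - 1*1 = -8 - 1 = -9)
35 - 149*j(-7) = 35 - 149*(-9) = 35 + 1341 = 1376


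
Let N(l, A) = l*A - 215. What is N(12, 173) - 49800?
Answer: -47939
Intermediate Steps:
N(l, A) = -215 + A*l (N(l, A) = A*l - 215 = -215 + A*l)
N(12, 173) - 49800 = (-215 + 173*12) - 49800 = (-215 + 2076) - 49800 = 1861 - 49800 = -47939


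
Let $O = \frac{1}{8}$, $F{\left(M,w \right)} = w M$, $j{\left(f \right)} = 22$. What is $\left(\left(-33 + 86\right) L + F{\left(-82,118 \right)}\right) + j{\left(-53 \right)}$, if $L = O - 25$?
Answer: $- \frac{87779}{8} \approx -10972.0$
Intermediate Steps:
$F{\left(M,w \right)} = M w$
$O = \frac{1}{8} \approx 0.125$
$L = - \frac{199}{8}$ ($L = \frac{1}{8} - 25 = - \frac{199}{8} \approx -24.875$)
$\left(\left(-33 + 86\right) L + F{\left(-82,118 \right)}\right) + j{\left(-53 \right)} = \left(\left(-33 + 86\right) \left(- \frac{199}{8}\right) - 9676\right) + 22 = \left(53 \left(- \frac{199}{8}\right) - 9676\right) + 22 = \left(- \frac{10547}{8} - 9676\right) + 22 = - \frac{87955}{8} + 22 = - \frac{87779}{8}$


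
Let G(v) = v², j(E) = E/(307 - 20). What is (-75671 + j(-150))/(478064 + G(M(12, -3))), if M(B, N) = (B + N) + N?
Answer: -21717727/137214700 ≈ -0.15828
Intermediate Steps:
M(B, N) = B + 2*N
j(E) = E/287
(-75671 + j(-150))/(478064 + G(M(12, -3))) = (-75671 + (1/287)*(-150))/(478064 + (12 + 2*(-3))²) = (-75671 - 150/287)/(478064 + (12 - 6)²) = -21717727/(287*(478064 + 6²)) = -21717727/(287*(478064 + 36)) = -21717727/287/478100 = -21717727/287*1/478100 = -21717727/137214700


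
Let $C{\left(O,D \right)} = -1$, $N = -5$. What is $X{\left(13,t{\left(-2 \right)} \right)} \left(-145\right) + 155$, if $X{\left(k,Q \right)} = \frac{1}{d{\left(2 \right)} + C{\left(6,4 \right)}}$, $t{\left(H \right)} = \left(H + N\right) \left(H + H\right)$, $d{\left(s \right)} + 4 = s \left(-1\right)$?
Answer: $\frac{1230}{7} \approx 175.71$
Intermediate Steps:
$d{\left(s \right)} = -4 - s$ ($d{\left(s \right)} = -4 + s \left(-1\right) = -4 - s$)
$t{\left(H \right)} = 2 H \left(-5 + H\right)$ ($t{\left(H \right)} = \left(H - 5\right) \left(H + H\right) = \left(-5 + H\right) 2 H = 2 H \left(-5 + H\right)$)
$X{\left(k,Q \right)} = - \frac{1}{7}$ ($X{\left(k,Q \right)} = \frac{1}{\left(-4 - 2\right) - 1} = \frac{1}{-6 - 1} = \frac{1}{-7} = - \frac{1}{7}$)
$X{\left(13,t{\left(-2 \right)} \right)} \left(-145\right) + 155 = \left(- \frac{1}{7}\right) \left(-145\right) + 155 = \frac{145}{7} + 155 = \frac{1230}{7}$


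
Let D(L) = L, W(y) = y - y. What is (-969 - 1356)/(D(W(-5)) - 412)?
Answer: 2325/412 ≈ 5.6432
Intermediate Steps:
W(y) = 0
(-969 - 1356)/(D(W(-5)) - 412) = (-969 - 1356)/(0 - 412) = -2325/(-412) = -2325*(-1/412) = 2325/412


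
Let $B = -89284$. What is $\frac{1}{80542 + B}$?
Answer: $- \frac{1}{8742} \approx -0.00011439$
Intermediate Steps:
$\frac{1}{80542 + B} = \frac{1}{80542 - 89284} = \frac{1}{-8742} = - \frac{1}{8742}$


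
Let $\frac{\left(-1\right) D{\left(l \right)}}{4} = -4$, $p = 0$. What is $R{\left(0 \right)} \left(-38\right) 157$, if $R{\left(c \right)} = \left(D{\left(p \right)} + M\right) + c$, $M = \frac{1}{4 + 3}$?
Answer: $- \frac{674158}{7} \approx -96308.0$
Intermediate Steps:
$D{\left(l \right)} = 16$ ($D{\left(l \right)} = \left(-4\right) \left(-4\right) = 16$)
$M = \frac{1}{7} \approx 0.14286$
$R{\left(c \right)} = \frac{113}{7} + c$ ($R{\left(c \right)} = \left(16 + \frac{1}{7}\right) + c = \frac{113}{7} + c$)
$R{\left(0 \right)} \left(-38\right) 157 = \left(\frac{113}{7} + 0\right) \left(-38\right) 157 = \frac{113}{7} \left(-38\right) 157 = \left(- \frac{4294}{7}\right) 157 = - \frac{674158}{7}$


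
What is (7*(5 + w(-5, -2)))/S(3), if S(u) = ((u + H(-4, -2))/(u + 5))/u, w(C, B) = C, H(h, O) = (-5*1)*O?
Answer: 0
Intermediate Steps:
H(h, O) = -5*O
S(u) = (10 + u)/(u*(5 + u)) (S(u) = ((u - 5*(-2))/(u + 5))/u = ((u + 10)/(5 + u))/u = ((10 + u)/(5 + u))/u = (10 + u)/(u*(5 + u)))
(7*(5 + w(-5, -2)))/S(3) = (7*(5 - 5))/(((10 + 3)/(3*(5 + 3)))) = (7*0)/(((1/3)*13/8)) = 0/(((1/3)*(1/8)*13)) = 0/(13/24) = 0*(24/13) = 0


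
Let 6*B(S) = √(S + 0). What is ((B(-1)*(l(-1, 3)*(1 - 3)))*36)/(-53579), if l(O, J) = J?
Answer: 36*I/53579 ≈ 0.0006719*I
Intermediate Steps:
B(S) = √S/6 (B(S) = √(S + 0)/6 = √S/6)
((B(-1)*(l(-1, 3)*(1 - 3)))*36)/(-53579) = (((√(-1)/6)*(3*(1 - 3)))*36)/(-53579) = (((I/6)*(3*(-2)))*36)*(-1/53579) = (((I/6)*(-6))*36)*(-1/53579) = (-I*36)*(-1/53579) = -36*I*(-1/53579) = 36*I/53579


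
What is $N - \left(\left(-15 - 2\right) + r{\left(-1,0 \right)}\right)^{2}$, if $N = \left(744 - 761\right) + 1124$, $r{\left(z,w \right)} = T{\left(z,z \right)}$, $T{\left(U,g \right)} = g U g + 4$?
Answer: $911$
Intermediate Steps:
$T{\left(U,g \right)} = 4 + U g^{2}$ ($T{\left(U,g \right)} = U g g + 4 = U g^{2} + 4 = 4 + U g^{2}$)
$r{\left(z,w \right)} = 4 + z^{3}$ ($r{\left(z,w \right)} = 4 + z z^{2} = 4 + z^{3}$)
$N = 1107$ ($N = -17 + 1124 = 1107$)
$N - \left(\left(-15 - 2\right) + r{\left(-1,0 \right)}\right)^{2} = 1107 - \left(\left(-15 - 2\right) + \left(4 + \left(-1\right)^{3}\right)\right)^{2} = 1107 - \left(-17 + \left(4 - 1\right)\right)^{2} = 1107 - \left(-17 + 3\right)^{2} = 1107 - \left(-14\right)^{2} = 1107 - 196 = 911$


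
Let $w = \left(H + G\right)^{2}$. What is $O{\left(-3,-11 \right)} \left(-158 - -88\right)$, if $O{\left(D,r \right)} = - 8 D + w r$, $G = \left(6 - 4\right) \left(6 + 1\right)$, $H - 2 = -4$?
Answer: $109200$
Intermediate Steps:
$H = -2$ ($H = 2 - 4 = -2$)
$G = 14$ ($G = 2 \cdot 7 = 14$)
$w = 144$ ($w = \left(-2 + 14\right)^{2} = 12^{2} = 144$)
$O{\left(D,r \right)} = - 8 D + 144 r$
$O{\left(-3,-11 \right)} \left(-158 - -88\right) = \left(\left(-8\right) \left(-3\right) + 144 \left(-11\right)\right) \left(-158 - -88\right) = \left(24 - 1584\right) \left(-158 + 88\right) = \left(-1560\right) \left(-70\right) = 109200$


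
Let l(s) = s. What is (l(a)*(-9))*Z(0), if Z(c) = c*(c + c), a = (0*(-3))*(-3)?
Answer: 0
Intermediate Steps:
a = 0 (a = 0*(-3) = 0)
Z(c) = 2*c² (Z(c) = c*(2*c) = 2*c²)
(l(a)*(-9))*Z(0) = (0*(-9))*(2*0²) = 0*(2*0) = 0*0 = 0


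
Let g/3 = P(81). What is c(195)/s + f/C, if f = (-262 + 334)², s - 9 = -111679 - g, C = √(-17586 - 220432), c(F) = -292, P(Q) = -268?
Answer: 146/55433 - 2592*I*√238018/119009 ≈ 0.0026338 - 10.626*I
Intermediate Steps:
g = -804 (g = 3*(-268) = -804)
C = I*√238018 (C = √(-238018) = I*√238018 ≈ 487.87*I)
s = -110866 (s = 9 + (-111679 - 1*(-804)) = 9 + (-111679 + 804) = 9 - 110875 = -110866)
f = 5184 (f = 72² = 5184)
c(195)/s + f/C = -292/(-110866) + 5184/((I*√238018)) = -292*(-1/110866) + 5184*(-I*√238018/238018) = 146/55433 - 2592*I*√238018/119009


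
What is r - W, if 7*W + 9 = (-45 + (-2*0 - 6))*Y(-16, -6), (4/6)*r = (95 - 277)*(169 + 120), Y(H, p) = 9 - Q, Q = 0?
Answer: -551811/7 ≈ -78830.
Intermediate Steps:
Y(H, p) = 9 (Y(H, p) = 9 - 1*0 = 9 + 0 = 9)
r = -78897 (r = 3*((95 - 277)*(169 + 120))/2 = 3*(-182*289)/2 = (3/2)*(-52598) = -78897)
W = -468/7 (W = -9/7 + ((-45 + (-2*0 - 6))*9)/7 = -9/7 + ((-45 + (0 - 6))*9)/7 = -9/7 + ((-45 - 6)*9)/7 = -9/7 + (-51*9)/7 = -9/7 + (⅐)*(-459) = -9/7 - 459/7 = -468/7 ≈ -66.857)
r - W = -78897 - 1*(-468/7) = -78897 + 468/7 = -551811/7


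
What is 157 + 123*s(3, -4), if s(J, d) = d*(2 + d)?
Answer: 1141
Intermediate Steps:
157 + 123*s(3, -4) = 157 + 123*(-4*(2 - 4)) = 157 + 123*(-4*(-2)) = 157 + 123*8 = 157 + 984 = 1141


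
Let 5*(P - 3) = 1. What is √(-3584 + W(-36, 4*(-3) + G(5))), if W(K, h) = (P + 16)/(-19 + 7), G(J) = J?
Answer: 6*I*√2490/5 ≈ 59.88*I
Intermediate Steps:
P = 16/5 (P = 3 + (⅕)*1 = 3 + ⅕ = 16/5 ≈ 3.2000)
W(K, h) = -8/5 (W(K, h) = (16/5 + 16)/(-19 + 7) = (96/5)/(-12) = (96/5)*(-1/12) = -8/5)
√(-3584 + W(-36, 4*(-3) + G(5))) = √(-3584 - 8/5) = √(-17928/5) = 6*I*√2490/5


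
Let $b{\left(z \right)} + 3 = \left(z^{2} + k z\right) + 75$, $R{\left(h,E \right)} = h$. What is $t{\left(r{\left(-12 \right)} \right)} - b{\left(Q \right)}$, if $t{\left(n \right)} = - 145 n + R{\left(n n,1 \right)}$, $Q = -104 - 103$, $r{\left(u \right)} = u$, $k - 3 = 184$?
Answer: $-2328$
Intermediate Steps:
$k = 187$ ($k = 3 + 184 = 187$)
$Q = -207$ ($Q = -104 - 103 = -207$)
$b{\left(z \right)} = 72 + z^{2} + 187 z$ ($b{\left(z \right)} = -3 + \left(\left(z^{2} + 187 z\right) + 75\right) = -3 + \left(75 + z^{2} + 187 z\right) = 72 + z^{2} + 187 z$)
$t{\left(n \right)} = n^{2} - 145 n$ ($t{\left(n \right)} = - 145 n + n n = - 145 n + n^{2} = n^{2} - 145 n$)
$t{\left(r{\left(-12 \right)} \right)} - b{\left(Q \right)} = - 12 \left(-145 - 12\right) - \left(72 + \left(-207\right)^{2} + 187 \left(-207\right)\right) = \left(-12\right) \left(-157\right) - \left(72 + 42849 - 38709\right) = 1884 - 4212 = -2328$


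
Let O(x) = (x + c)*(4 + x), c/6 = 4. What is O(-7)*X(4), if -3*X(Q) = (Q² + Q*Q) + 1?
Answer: 561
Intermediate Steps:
c = 24 (c = 6*4 = 24)
X(Q) = -⅓ - 2*Q²/3 (X(Q) = -((Q² + Q*Q) + 1)/3 = -((Q² + Q²) + 1)/3 = -(2*Q² + 1)/3 = -(1 + 2*Q²)/3 = -⅓ - 2*Q²/3)
O(x) = (4 + x)*(24 + x) (O(x) = (x + 24)*(4 + x) = (24 + x)*(4 + x) = (4 + x)*(24 + x))
O(-7)*X(4) = (96 + (-7)² + 28*(-7))*(-⅓ - ⅔*4²) = (96 + 49 - 196)*(-⅓ - ⅔*16) = -51*(-⅓ - 32/3) = -51*(-11) = 561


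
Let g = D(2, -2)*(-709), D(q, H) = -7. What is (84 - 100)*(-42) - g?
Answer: -4291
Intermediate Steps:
g = 4963 (g = -7*(-709) = 4963)
(84 - 100)*(-42) - g = (84 - 100)*(-42) - 1*4963 = -16*(-42) - 4963 = 672 - 4963 = -4291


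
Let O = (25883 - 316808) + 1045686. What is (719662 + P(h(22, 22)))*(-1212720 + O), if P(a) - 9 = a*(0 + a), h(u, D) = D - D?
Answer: -329579811489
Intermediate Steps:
h(u, D) = 0
O = 754761 (O = -290925 + 1045686 = 754761)
P(a) = 9 + a² (P(a) = 9 + a*(0 + a) = 9 + a*a = 9 + a²)
(719662 + P(h(22, 22)))*(-1212720 + O) = (719662 + (9 + 0²))*(-1212720 + 754761) = (719662 + (9 + 0))*(-457959) = (719662 + 9)*(-457959) = 719671*(-457959) = -329579811489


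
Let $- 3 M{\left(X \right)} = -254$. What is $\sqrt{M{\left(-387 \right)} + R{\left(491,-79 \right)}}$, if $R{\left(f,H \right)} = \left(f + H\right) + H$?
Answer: $\frac{\sqrt{3759}}{3} \approx 20.437$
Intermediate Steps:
$R{\left(f,H \right)} = f + 2 H$ ($R{\left(f,H \right)} = \left(H + f\right) + H = f + 2 H$)
$M{\left(X \right)} = \frac{254}{3}$ ($M{\left(X \right)} = \left(- \frac{1}{3}\right) \left(-254\right) = \frac{254}{3}$)
$\sqrt{M{\left(-387 \right)} + R{\left(491,-79 \right)}} = \sqrt{\frac{254}{3} + \left(491 + 2 \left(-79\right)\right)} = \sqrt{\frac{254}{3} + \left(491 - 158\right)} = \sqrt{\frac{254}{3} + 333} = \sqrt{\frac{1253}{3}} = \frac{\sqrt{3759}}{3}$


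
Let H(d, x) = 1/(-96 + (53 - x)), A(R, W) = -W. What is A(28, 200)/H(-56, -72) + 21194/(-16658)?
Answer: -48318797/8329 ≈ -5801.3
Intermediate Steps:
H(d, x) = 1/(-43 - x)
A(28, 200)/H(-56, -72) + 21194/(-16658) = (-1*200)/((-1/(43 - 72))) + 21194/(-16658) = -200/((-1/(-29))) + 21194*(-1/16658) = -200/((-1*(-1/29))) - 10597/8329 = -200/1/29 - 10597/8329 = -200*29 - 10597/8329 = -5800 - 10597/8329 = -48318797/8329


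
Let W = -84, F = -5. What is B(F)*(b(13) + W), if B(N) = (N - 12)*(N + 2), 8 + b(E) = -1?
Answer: -4743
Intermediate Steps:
b(E) = -9 (b(E) = -8 - 1 = -9)
B(N) = (-12 + N)*(2 + N)
B(F)*(b(13) + W) = (-24 + (-5)² - 10*(-5))*(-9 - 84) = (-24 + 25 + 50)*(-93) = 51*(-93) = -4743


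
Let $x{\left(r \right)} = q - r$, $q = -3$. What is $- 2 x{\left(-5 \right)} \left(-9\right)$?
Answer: $36$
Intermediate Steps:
$x{\left(r \right)} = -3 - r$
$- 2 x{\left(-5 \right)} \left(-9\right) = - 2 \left(-3 - -5\right) \left(-9\right) = - 2 \left(-3 + 5\right) \left(-9\right) = \left(-2\right) 2 \left(-9\right) = \left(-4\right) \left(-9\right) = 36$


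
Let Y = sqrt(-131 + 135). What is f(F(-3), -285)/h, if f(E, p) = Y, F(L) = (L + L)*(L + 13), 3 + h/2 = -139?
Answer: -1/142 ≈ -0.0070423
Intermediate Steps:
h = -284 (h = -6 + 2*(-139) = -6 - 278 = -284)
F(L) = 2*L*(13 + L) (F(L) = (2*L)*(13 + L) = 2*L*(13 + L))
Y = 2 (Y = sqrt(4) = 2)
f(E, p) = 2
f(F(-3), -285)/h = 2/(-284) = 2*(-1/284) = -1/142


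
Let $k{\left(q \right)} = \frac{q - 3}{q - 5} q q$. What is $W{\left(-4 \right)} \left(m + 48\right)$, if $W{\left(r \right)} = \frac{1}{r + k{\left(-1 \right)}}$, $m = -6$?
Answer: $- \frac{63}{5} \approx -12.6$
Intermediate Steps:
$k{\left(q \right)} = \frac{q^{2} \left(-3 + q\right)}{-5 + q}$ ($k{\left(q \right)} = \frac{-3 + q}{-5 + q} q q = \frac{q \left(-3 + q\right)}{-5 + q} q = \frac{q^{2} \left(-3 + q\right)}{-5 + q}$)
$W{\left(r \right)} = \frac{1}{\frac{2}{3} + r}$ ($W{\left(r \right)} = \frac{1}{r + \frac{\left(-1\right)^{2} \left(-3 - 1\right)}{-5 - 1}} = \frac{1}{r + 1 \frac{1}{-6} \left(-4\right)} = \frac{1}{r + 1 \left(- \frac{1}{6}\right) \left(-4\right)} = \frac{1}{r + \frac{2}{3}} = \frac{1}{\frac{2}{3} + r}$)
$W{\left(-4 \right)} \left(m + 48\right) = \frac{3}{2 + 3 \left(-4\right)} \left(-6 + 48\right) = \frac{3}{2 - 12} \cdot 42 = \frac{3}{-10} \cdot 42 = 3 \left(- \frac{1}{10}\right) 42 = \left(- \frac{3}{10}\right) 42 = - \frac{63}{5}$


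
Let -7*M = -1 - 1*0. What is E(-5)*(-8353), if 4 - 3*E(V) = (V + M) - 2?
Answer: -634828/21 ≈ -30230.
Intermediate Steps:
M = ⅐ (M = -(-1 - 1*0)/7 = -(-1 + 0)/7 = -⅐*(-1) = ⅐ ≈ 0.14286)
E(V) = 41/21 - V/3 (E(V) = 4/3 - ((V + ⅐) - 2)/3 = 4/3 - ((⅐ + V) - 2)/3 = 4/3 - (-13/7 + V)/3 = 4/3 + (13/21 - V/3) = 41/21 - V/3)
E(-5)*(-8353) = (41/21 - ⅓*(-5))*(-8353) = (41/21 + 5/3)*(-8353) = (76/21)*(-8353) = -634828/21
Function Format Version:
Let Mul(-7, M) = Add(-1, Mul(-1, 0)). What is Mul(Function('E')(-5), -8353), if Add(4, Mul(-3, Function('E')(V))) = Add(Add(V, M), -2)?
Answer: Rational(-634828, 21) ≈ -30230.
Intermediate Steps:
M = Rational(1, 7) (M = Mul(Rational(-1, 7), Add(-1, Mul(-1, 0))) = Mul(Rational(-1, 7), Add(-1, 0)) = Mul(Rational(-1, 7), -1) = Rational(1, 7) ≈ 0.14286)
Function('E')(V) = Add(Rational(41, 21), Mul(Rational(-1, 3), V)) (Function('E')(V) = Add(Rational(4, 3), Mul(Rational(-1, 3), Add(Add(V, Rational(1, 7)), -2))) = Add(Rational(4, 3), Mul(Rational(-1, 3), Add(Add(Rational(1, 7), V), -2))) = Add(Rational(4, 3), Mul(Rational(-1, 3), Add(Rational(-13, 7), V))) = Add(Rational(4, 3), Add(Rational(13, 21), Mul(Rational(-1, 3), V))) = Add(Rational(41, 21), Mul(Rational(-1, 3), V)))
Mul(Function('E')(-5), -8353) = Mul(Add(Rational(41, 21), Mul(Rational(-1, 3), -5)), -8353) = Mul(Add(Rational(41, 21), Rational(5, 3)), -8353) = Mul(Rational(76, 21), -8353) = Rational(-634828, 21)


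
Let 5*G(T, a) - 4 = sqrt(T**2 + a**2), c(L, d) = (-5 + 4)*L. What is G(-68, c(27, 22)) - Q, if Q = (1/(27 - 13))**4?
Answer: 153659/192080 + sqrt(5353)/5 ≈ 15.433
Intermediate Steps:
c(L, d) = -L
G(T, a) = 4/5 + sqrt(T**2 + a**2)/5
Q = 1/38416 (Q = (1/14)**4 = 1/38416 ≈ 2.6031e-5)
G(-68, c(27, 22)) - Q = (4/5 + sqrt((-68)**2 + (-1*27)**2)/5) - 1*1/38416 = (4/5 + sqrt(4624 + (-27)**2)/5) - 1/38416 = (4/5 + sqrt(4624 + 729)/5) - 1/38416 = (4/5 + sqrt(5353)/5) - 1/38416 = 153659/192080 + sqrt(5353)/5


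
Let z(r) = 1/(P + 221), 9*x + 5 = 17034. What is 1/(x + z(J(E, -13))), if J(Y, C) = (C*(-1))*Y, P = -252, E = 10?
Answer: 279/527890 ≈ 0.00052852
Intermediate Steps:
x = 17029/9 (x = -5/9 + (⅑)*17034 = -5/9 + 5678/3 = 17029/9 ≈ 1892.1)
J(Y, C) = -C*Y (J(Y, C) = (-C)*Y = -C*Y)
z(r) = -1/31 (z(r) = 1/(-252 + 221) = 1/(-31) = -1/31)
1/(x + z(J(E, -13))) = 1/(17029/9 - 1/31) = 1/(527890/279) = 279/527890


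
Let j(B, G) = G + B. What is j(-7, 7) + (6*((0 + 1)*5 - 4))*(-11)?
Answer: -66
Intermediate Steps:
j(B, G) = B + G
j(-7, 7) + (6*((0 + 1)*5 - 4))*(-11) = (-7 + 7) + (6*((0 + 1)*5 - 4))*(-11) = 0 + (6*(1*5 - 4))*(-11) = 0 + (6*(5 - 4))*(-11) = 0 + (6*1)*(-11) = 0 + 6*(-11) = 0 - 66 = -66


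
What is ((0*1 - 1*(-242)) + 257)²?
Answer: 249001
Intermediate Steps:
((0*1 - 1*(-242)) + 257)² = ((0 + 242) + 257)² = (242 + 257)² = 499² = 249001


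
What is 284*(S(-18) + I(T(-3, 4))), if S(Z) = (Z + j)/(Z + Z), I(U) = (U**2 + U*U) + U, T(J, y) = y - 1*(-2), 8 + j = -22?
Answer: 67592/3 ≈ 22531.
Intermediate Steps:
j = -30 (j = -8 - 22 = -30)
T(J, y) = 2 + y (T(J, y) = y + 2 = 2 + y)
I(U) = U + 2*U**2 (I(U) = (U**2 + U**2) + U = 2*U**2 + U = U + 2*U**2)
S(Z) = (-30 + Z)/(2*Z) (S(Z) = (Z - 30)/(Z + Z) = (-30 + Z)/((2*Z)) = (-30 + Z)*(1/(2*Z)) = (-30 + Z)/(2*Z))
284*(S(-18) + I(T(-3, 4))) = 284*((1/2)*(-30 - 18)/(-18) + (2 + 4)*(1 + 2*(2 + 4))) = 284*((1/2)*(-1/18)*(-48) + 6*(1 + 2*6)) = 284*(4/3 + 6*(1 + 12)) = 284*(4/3 + 6*13) = 284*(4/3 + 78) = 284*(238/3) = 67592/3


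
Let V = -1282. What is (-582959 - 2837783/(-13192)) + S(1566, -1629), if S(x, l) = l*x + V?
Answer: -41357446177/13192 ≈ -3.1350e+6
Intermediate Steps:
S(x, l) = -1282 + l*x (S(x, l) = l*x - 1282 = -1282 + l*x)
(-582959 - 2837783/(-13192)) + S(1566, -1629) = (-582959 - 2837783/(-13192)) + (-1282 - 1629*1566) = (-582959 - 2837783*(-1/13192)) + (-1282 - 2551014) = (-582959 + 2837783/13192) - 2552296 = -7687557345/13192 - 2552296 = -41357446177/13192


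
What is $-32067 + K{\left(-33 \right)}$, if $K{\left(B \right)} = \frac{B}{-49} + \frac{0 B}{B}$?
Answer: $- \frac{1571250}{49} \approx -32066.0$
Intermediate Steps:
$K{\left(B \right)} = - \frac{B}{49}$ ($K{\left(B \right)} = B \left(- \frac{1}{49}\right) + \frac{0}{B} = - \frac{B}{49} + 0 = - \frac{B}{49}$)
$-32067 + K{\left(-33 \right)} = -32067 - - \frac{33}{49} = -32067 + \frac{33}{49} = - \frac{1571250}{49}$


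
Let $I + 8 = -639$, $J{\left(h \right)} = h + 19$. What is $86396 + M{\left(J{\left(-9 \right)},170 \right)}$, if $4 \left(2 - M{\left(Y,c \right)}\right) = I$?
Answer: $\frac{346239}{4} \approx 86560.0$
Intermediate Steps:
$J{\left(h \right)} = 19 + h$
$I = -647$ ($I = -8 - 639 = -647$)
$M{\left(Y,c \right)} = \frac{655}{4}$ ($M{\left(Y,c \right)} = 2 - - \frac{647}{4} = 2 + \frac{647}{4} = \frac{655}{4}$)
$86396 + M{\left(J{\left(-9 \right)},170 \right)} = 86396 + \frac{655}{4} = \frac{346239}{4}$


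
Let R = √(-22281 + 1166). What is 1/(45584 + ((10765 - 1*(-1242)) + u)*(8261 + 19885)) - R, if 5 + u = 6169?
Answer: 1/511486550 - I*√21115 ≈ 1.9551e-9 - 145.31*I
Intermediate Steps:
u = 6164 (u = -5 + 6169 = 6164)
R = I*√21115 (R = √(-21115) = I*√21115 ≈ 145.31*I)
1/(45584 + ((10765 - 1*(-1242)) + u)*(8261 + 19885)) - R = 1/(45584 + ((10765 - 1*(-1242)) + 6164)*(8261 + 19885)) - I*√21115 = 1/(45584 + ((10765 + 1242) + 6164)*28146) - I*√21115 = 1/(45584 + (12007 + 6164)*28146) - I*√21115 = 1/(45584 + 18171*28146) - I*√21115 = 1/(45584 + 511440966) - I*√21115 = 1/511486550 - I*√21115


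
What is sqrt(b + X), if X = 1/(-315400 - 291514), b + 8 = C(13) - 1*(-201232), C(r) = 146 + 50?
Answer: sqrt(1514121837049294)/86702 ≈ 448.80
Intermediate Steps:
C(r) = 196
b = 201420 (b = -8 + (196 - 1*(-201232)) = -8 + (196 + 201232) = -8 + 201428 = 201420)
X = -1/606914 (X = 1/(-606914) = -1/606914 ≈ -1.6477e-6)
sqrt(b + X) = sqrt(201420 - 1/606914) = sqrt(122244617879/606914) = sqrt(1514121837049294)/86702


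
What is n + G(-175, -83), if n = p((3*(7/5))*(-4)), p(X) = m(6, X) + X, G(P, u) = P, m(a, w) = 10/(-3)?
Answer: -2927/15 ≈ -195.13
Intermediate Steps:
m(a, w) = -10/3 (m(a, w) = 10*(-1/3) = -10/3)
p(X) = -10/3 + X
n = -302/15 (n = -10/3 + (3*(7/5))*(-4) = -10/3 + (21/5)*(-4) = -10/3 - 84/5 = -302/15 ≈ -20.133)
n + G(-175, -83) = -302/15 - 175 = -2927/15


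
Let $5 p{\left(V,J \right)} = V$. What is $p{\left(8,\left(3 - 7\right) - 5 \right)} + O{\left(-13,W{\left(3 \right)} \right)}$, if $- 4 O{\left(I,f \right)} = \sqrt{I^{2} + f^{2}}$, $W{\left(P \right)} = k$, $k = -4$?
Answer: $\frac{8}{5} - \frac{\sqrt{185}}{4} \approx -1.8004$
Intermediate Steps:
$p{\left(V,J \right)} = \frac{V}{5}$
$W{\left(P \right)} = -4$
$O{\left(I,f \right)} = - \frac{\sqrt{I^{2} + f^{2}}}{4}$
$p{\left(8,\left(3 - 7\right) - 5 \right)} + O{\left(-13,W{\left(3 \right)} \right)} = \frac{1}{5} \cdot 8 - \frac{\sqrt{\left(-13\right)^{2} + \left(-4\right)^{2}}}{4} = \frac{8}{5} - \frac{\sqrt{169 + 16}}{4} = \frac{8}{5} - \frac{\sqrt{185}}{4}$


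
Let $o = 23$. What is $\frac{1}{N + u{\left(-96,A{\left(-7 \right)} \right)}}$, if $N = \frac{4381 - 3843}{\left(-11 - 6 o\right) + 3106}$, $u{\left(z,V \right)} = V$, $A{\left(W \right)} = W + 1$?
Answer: $- \frac{2957}{17204} \approx -0.17188$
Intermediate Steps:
$A{\left(W \right)} = 1 + W$
$N = \frac{538}{2957}$ ($N = \frac{4381 - 3843}{\left(-11 - 138\right) + 3106} = \frac{538}{\left(-11 - 138\right) + 3106} = \frac{538}{-149 + 3106} = \frac{538}{2957} \approx 0.18194$)
$\frac{1}{N + u{\left(-96,A{\left(-7 \right)} \right)}} = \frac{1}{\frac{538}{2957} + \left(1 - 7\right)} = \frac{1}{\frac{538}{2957} - 6} = \frac{1}{- \frac{17204}{2957}} = - \frac{2957}{17204}$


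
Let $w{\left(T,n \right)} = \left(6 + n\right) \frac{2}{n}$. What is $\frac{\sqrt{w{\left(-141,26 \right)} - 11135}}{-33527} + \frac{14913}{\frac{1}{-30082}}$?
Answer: $-448612866 - \frac{i \sqrt{1881399}}{435851} \approx -4.4861 \cdot 10^{8} - 0.003147 i$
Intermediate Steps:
$w{\left(T,n \right)} = \frac{2 \left(6 + n\right)}{n}$
$\frac{\sqrt{w{\left(-141,26 \right)} - 11135}}{-33527} + \frac{14913}{\frac{1}{-30082}} = \frac{\sqrt{\left(2 + \frac{12}{26}\right) - 11135}}{-33527} + \frac{14913}{\frac{1}{-30082}} = \sqrt{\left(2 + 12 \cdot \frac{1}{26}\right) - 11135} \left(- \frac{1}{33527}\right) + \frac{14913}{- \frac{1}{30082}} = \sqrt{\left(2 + \frac{6}{13}\right) - 11135} \left(- \frac{1}{33527}\right) + 14913 \left(-30082\right) = \sqrt{\frac{32}{13} - 11135} \left(- \frac{1}{33527}\right) - 448612866 = \sqrt{- \frac{144723}{13}} \left(- \frac{1}{33527}\right) - 448612866 = \frac{i \sqrt{1881399}}{13} \left(- \frac{1}{33527}\right) - 448612866 = - \frac{i \sqrt{1881399}}{435851} - 448612866 = -448612866 - \frac{i \sqrt{1881399}}{435851}$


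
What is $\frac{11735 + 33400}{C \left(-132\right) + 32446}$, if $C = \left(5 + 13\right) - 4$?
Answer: $\frac{45135}{30598} \approx 1.4751$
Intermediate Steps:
$C = 14$ ($C = 18 - 4 = 14$)
$\frac{11735 + 33400}{C \left(-132\right) + 32446} = \frac{11735 + 33400}{14 \left(-132\right) + 32446} = \frac{45135}{-1848 + 32446} = \frac{45135}{30598}$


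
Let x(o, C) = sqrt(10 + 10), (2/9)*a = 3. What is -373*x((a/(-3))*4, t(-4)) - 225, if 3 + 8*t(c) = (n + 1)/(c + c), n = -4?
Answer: -225 - 746*sqrt(5) ≈ -1893.1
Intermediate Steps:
a = 27/2 (a = (9/2)*3 = 27/2 ≈ 13.500)
t(c) = -3/8 - 3/(16*c) (t(c) = -3/8 + ((-4 + 1)/(c + c))/8 = -3/8 + (-3*1/(2*c))/8 = -3/8 + (-3/(2*c))/8 = -3/8 - 3/(16*c))
x(o, C) = 2*sqrt(5) (x(o, C) = sqrt(20) = 2*sqrt(5))
-373*x((a/(-3))*4, t(-4)) - 225 = -746*sqrt(5) - 225 = -225 - 746*sqrt(5)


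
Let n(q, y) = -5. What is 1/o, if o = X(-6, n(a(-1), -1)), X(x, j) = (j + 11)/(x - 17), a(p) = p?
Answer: -23/6 ≈ -3.8333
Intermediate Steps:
X(x, j) = (11 + j)/(-17 + x)
o = -6/23 (o = (11 - 5)/(-17 - 6) = 6/(-23) = -1/23*6 = -6/23 ≈ -0.26087)
1/o = 1/(-6/23) = -23/6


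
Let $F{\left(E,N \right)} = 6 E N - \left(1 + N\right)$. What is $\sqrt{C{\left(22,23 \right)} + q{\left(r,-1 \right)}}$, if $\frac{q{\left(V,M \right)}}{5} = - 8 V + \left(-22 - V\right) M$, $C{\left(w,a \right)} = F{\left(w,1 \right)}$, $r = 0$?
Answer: $4 \sqrt{15} \approx 15.492$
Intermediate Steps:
$F{\left(E,N \right)} = -1 - N + 6 E N$ ($F{\left(E,N \right)} = 6 E N - \left(1 + N\right) = -1 - N + 6 E N$)
$C{\left(w,a \right)} = -2 + 6 w$ ($C{\left(w,a \right)} = -1 - 1 + 6 w 1 = -1 - 1 + 6 w = -2 + 6 w$)
$q{\left(V,M \right)} = - 40 V + 5 M \left(-22 - V\right)$ ($q{\left(V,M \right)} = 5 \left(- 8 V + \left(-22 - V\right) M\right) = 5 \left(- 8 V + M \left(-22 - V\right)\right) = - 40 V + 5 M \left(-22 - V\right)$)
$\sqrt{C{\left(22,23 \right)} + q{\left(r,-1 \right)}} = \sqrt{\left(-2 + 6 \cdot 22\right) - \left(-110 - 0\right)} = \sqrt{\left(-2 + 132\right) + \left(110 + 0 + 0\right)} = \sqrt{130 + 110} = \sqrt{240} = 4 \sqrt{15}$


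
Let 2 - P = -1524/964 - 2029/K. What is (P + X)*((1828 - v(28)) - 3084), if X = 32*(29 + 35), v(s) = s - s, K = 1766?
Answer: -548654796780/212803 ≈ -2.5782e+6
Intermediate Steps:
v(s) = 0
X = 2048 (X = 32*64 = 2048)
P = 2013047/425606 (P = 2 - (-1524/964 - 2029/1766) = 2 - (-1524*1/964 - 2029*1/1766) = 2 - (-381/241 - 2029/1766) = 2 - 1*(-1161835/425606) = 2 + 1161835/425606 = 2013047/425606 ≈ 4.7298)
(P + X)*((1828 - v(28)) - 3084) = (2013047/425606 + 2048)*((1828 - 1*0) - 3084) = 873654135*((1828 + 0) - 3084)/425606 = 873654135*(1828 - 3084)/425606 = (873654135/425606)*(-1256) = -548654796780/212803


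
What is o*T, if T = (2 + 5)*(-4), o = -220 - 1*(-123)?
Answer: 2716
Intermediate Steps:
o = -97 (o = -220 + 123 = -97)
T = -28 (T = 7*(-4) = -28)
o*T = -97*(-28) = 2716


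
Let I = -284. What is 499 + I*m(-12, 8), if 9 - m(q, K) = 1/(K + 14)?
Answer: -22485/11 ≈ -2044.1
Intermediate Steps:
m(q, K) = 9 - 1/(14 + K) (m(q, K) = 9 - 1/(K + 14) = 9 - 1/(14 + K))
499 + I*m(-12, 8) = 499 - 284*(125 + 9*8)/(14 + 8) = 499 - 284*(125 + 72)/22 = 499 - 142*197/11 = 499 - 284*197/22 = 499 - 27974/11 = -22485/11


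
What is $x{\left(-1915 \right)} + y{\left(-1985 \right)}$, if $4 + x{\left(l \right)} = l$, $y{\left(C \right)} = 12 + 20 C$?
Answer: $-41607$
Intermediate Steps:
$x{\left(l \right)} = -4 + l$
$x{\left(-1915 \right)} + y{\left(-1985 \right)} = \left(-4 - 1915\right) + \left(12 + 20 \left(-1985\right)\right) = -1919 + \left(12 - 39700\right) = -1919 - 39688 = -41607$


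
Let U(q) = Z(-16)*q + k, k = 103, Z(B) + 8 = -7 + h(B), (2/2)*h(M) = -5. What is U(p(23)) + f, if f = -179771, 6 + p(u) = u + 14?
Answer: -180288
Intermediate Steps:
h(M) = -5
p(u) = 8 + u (p(u) = -6 + (u + 14) = -6 + (14 + u) = 8 + u)
Z(B) = -20 (Z(B) = -8 + (-7 - 5) = -8 - 12 = -20)
U(q) = 103 - 20*q (U(q) = -20*q + 103 = 103 - 20*q)
U(p(23)) + f = (103 - 20*(8 + 23)) - 179771 = (103 - 20*31) - 179771 = (103 - 620) - 179771 = -517 - 179771 = -180288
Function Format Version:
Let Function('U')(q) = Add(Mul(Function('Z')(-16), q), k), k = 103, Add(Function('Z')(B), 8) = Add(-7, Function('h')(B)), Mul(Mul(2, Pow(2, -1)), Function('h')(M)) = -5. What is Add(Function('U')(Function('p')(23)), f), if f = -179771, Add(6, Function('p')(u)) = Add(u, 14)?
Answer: -180288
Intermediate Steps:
Function('h')(M) = -5
Function('p')(u) = Add(8, u) (Function('p')(u) = Add(-6, Add(u, 14)) = Add(-6, Add(14, u)) = Add(8, u))
Function('Z')(B) = -20 (Function('Z')(B) = Add(-8, Add(-7, -5)) = Add(-8, -12) = -20)
Function('U')(q) = Add(103, Mul(-20, q)) (Function('U')(q) = Add(Mul(-20, q), 103) = Add(103, Mul(-20, q)))
Add(Function('U')(Function('p')(23)), f) = Add(Add(103, Mul(-20, Add(8, 23))), -179771) = Add(Add(103, Mul(-20, 31)), -179771) = Add(Add(103, -620), -179771) = Add(-517, -179771) = -180288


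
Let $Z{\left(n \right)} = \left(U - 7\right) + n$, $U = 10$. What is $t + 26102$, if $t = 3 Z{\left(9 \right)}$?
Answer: $26138$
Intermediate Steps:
$Z{\left(n \right)} = 3 + n$ ($Z{\left(n \right)} = \left(10 - 7\right) + n = 3 + n$)
$t = 36$ ($t = 3 \left(3 + 9\right) = 3 \cdot 12 = 36$)
$t + 26102 = 36 + 26102 = 26138$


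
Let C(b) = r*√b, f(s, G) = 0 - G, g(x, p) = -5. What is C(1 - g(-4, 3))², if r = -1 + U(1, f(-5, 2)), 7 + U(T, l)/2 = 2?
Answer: 726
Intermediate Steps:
f(s, G) = -G
U(T, l) = -10 (U(T, l) = -14 + 2*2 = -14 + 4 = -10)
r = -11 (r = -1 - 10 = -11)
C(b) = -11*√b
C(1 - g(-4, 3))² = (-11*√(1 - 1*(-5)))² = (-11*√(1 + 5))² = (-11*√6)² = 726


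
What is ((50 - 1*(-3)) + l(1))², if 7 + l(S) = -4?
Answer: 1764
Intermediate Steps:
l(S) = -11 (l(S) = -7 - 4 = -11)
((50 - 1*(-3)) + l(1))² = ((50 - 1*(-3)) - 11)² = ((50 + 3) - 11)² = (53 - 11)² = 42² = 1764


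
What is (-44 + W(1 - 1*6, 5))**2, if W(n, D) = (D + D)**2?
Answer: 3136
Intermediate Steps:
W(n, D) = 4*D**2 (W(n, D) = (2*D)**2 = 4*D**2)
(-44 + W(1 - 1*6, 5))**2 = (-44 + 4*5**2)**2 = (-44 + 4*25)**2 = (-44 + 100)**2 = 56**2 = 3136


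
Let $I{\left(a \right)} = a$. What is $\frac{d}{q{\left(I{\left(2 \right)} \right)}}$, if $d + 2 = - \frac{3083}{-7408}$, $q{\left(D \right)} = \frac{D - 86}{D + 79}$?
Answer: $\frac{316791}{207424} \approx 1.5273$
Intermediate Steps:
$q{\left(D \right)} = \frac{-86 + D}{79 + D}$
$d = - \frac{11733}{7408}$ ($d = -2 - \frac{3083}{-7408} = -2 - - \frac{3083}{7408} = -2 + \frac{3083}{7408} = - \frac{11733}{7408} \approx -1.5838$)
$\frac{d}{q{\left(I{\left(2 \right)} \right)}} = - \frac{11733}{7408 \frac{-86 + 2}{79 + 2}} = - \frac{11733}{7408 \cdot \frac{1}{81} \left(-84\right)} = - \frac{11733}{7408 \left(- \frac{28}{27}\right)} = \left(- \frac{11733}{7408}\right) \left(- \frac{27}{28}\right) = \frac{316791}{207424}$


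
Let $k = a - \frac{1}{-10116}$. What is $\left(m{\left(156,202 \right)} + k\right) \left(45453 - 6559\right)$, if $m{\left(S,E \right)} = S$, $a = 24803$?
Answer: $\frac{4910080559515}{5058} \approx 9.7076 \cdot 10^{8}$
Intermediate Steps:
$k = \frac{250907149}{10116}$ ($k = 24803 - \frac{1}{-10116} = 24803 - - \frac{1}{10116} = 24803 + \frac{1}{10116} = \frac{250907149}{10116} \approx 24803.0$)
$\left(m{\left(156,202 \right)} + k\right) \left(45453 - 6559\right) = \left(156 + \frac{250907149}{10116}\right) \left(45453 - 6559\right) = \frac{252485245 \left(45453 - 6559\right)}{10116} = \frac{252485245}{10116} \cdot 38894 = \frac{4910080559515}{5058}$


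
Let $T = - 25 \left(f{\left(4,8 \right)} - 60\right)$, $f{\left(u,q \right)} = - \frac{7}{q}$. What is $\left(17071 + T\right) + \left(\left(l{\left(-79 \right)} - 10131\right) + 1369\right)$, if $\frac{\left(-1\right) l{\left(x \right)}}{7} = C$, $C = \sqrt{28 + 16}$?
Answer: $\frac{78647}{8} - 14 \sqrt{11} \approx 9784.4$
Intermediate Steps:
$C = 2 \sqrt{11}$ ($C = \sqrt{44} = 2 \sqrt{11} \approx 6.6332$)
$l{\left(x \right)} = - 14 \sqrt{11}$ ($l{\left(x \right)} = - 7 \cdot 2 \sqrt{11} = - 14 \sqrt{11}$)
$T = \frac{12175}{8}$ ($T = - 25 \left(- \frac{7}{8} - 60\right) = \left(-25\right) \left(- \frac{487}{8}\right) = \frac{12175}{8} \approx 1521.9$)
$\left(17071 + T\right) + \left(\left(l{\left(-79 \right)} - 10131\right) + 1369\right) = \left(17071 + \frac{12175}{8}\right) + \left(\left(- 14 \sqrt{11} - 10131\right) + 1369\right) = \frac{148743}{8} + \left(\left(-10131 - 14 \sqrt{11}\right) + 1369\right) = \frac{148743}{8} - \left(8762 + 14 \sqrt{11}\right) = \frac{78647}{8} - 14 \sqrt{11}$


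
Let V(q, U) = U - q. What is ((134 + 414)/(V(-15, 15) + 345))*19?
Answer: 10412/375 ≈ 27.765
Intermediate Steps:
((134 + 414)/(V(-15, 15) + 345))*19 = ((134 + 414)/((15 - 1*(-15)) + 345))*19 = (548/((15 + 15) + 345))*19 = (548/(30 + 345))*19 = (548/375)*19 = 10412/375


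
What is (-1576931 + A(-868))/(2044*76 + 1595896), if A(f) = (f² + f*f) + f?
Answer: -70951/1751240 ≈ -0.040515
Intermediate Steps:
A(f) = f + 2*f² (A(f) = (f² + f²) + f = 2*f² + f = f + 2*f²)
(-1576931 + A(-868))/(2044*76 + 1595896) = (-1576931 - 868*(1 + 2*(-868)))/(2044*76 + 1595896) = (-1576931 - 868*(1 - 1736))/(155344 + 1595896) = (-1576931 - 868*(-1735))/1751240 = (-1576931 + 1505980)*(1/1751240) = -70951*1/1751240 = -70951/1751240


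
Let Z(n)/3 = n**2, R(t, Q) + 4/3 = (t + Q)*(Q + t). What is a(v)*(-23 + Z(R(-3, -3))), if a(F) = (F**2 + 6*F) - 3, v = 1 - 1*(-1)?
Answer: 139711/3 ≈ 46570.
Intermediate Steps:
R(t, Q) = -4/3 + (Q + t)**2 (R(t, Q) = -4/3 + (t + Q)*(Q + t) = -4/3 + (Q + t)*(Q + t) = -4/3 + (Q + t)**2)
Z(n) = 3*n**2
v = 2 (v = 1 + 1 = 2)
a(F) = -3 + F**2 + 6*F
a(v)*(-23 + Z(R(-3, -3))) = (-3 + 2**2 + 6*2)*(-23 + 3*(-4/3 + (-3 - 3)**2)**2) = (-3 + 4 + 12)*(-23 + 3*(-4/3 + (-6)**2)**2) = 13*(-23 + 3*(-4/3 + 36)**2) = 13*(-23 + 3*(104/3)**2) = 13*(-23 + 3*(10816/9)) = 13*(-23 + 10816/3) = 13*(10747/3) = 139711/3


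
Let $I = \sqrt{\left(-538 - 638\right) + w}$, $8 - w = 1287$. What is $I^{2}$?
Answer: $-2455$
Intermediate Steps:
$w = -1279$ ($w = 8 - 1287 = -1279$)
$I = i \sqrt{2455}$ ($I = \sqrt{\left(-538 - 638\right) - 1279} = \sqrt{-1176 - 1279} = \sqrt{-2455} = i \sqrt{2455} \approx 49.548 i$)
$I^{2} = \left(i \sqrt{2455}\right)^{2} = -2455$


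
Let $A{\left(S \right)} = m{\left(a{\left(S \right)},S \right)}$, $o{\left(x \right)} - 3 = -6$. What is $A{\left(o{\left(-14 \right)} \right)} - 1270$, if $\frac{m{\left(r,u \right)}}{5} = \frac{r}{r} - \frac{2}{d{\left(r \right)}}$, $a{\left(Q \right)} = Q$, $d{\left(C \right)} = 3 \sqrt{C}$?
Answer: $-1265 + \frac{10 i \sqrt{3}}{9} \approx -1265.0 + 1.9245 i$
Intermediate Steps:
$o{\left(x \right)} = -3$ ($o{\left(x \right)} = 3 - 6 = -3$)
$m{\left(r,u \right)} = 5 - \frac{10}{3 \sqrt{r}}$ ($m{\left(r,u \right)} = 5 \left(\frac{r}{r} - \frac{2}{3 \sqrt{r}}\right) = 5 \left(1 - 2 \frac{1}{3 \sqrt{r}}\right) = 5 \left(1 - \frac{2}{3 \sqrt{r}}\right) = 5 - \frac{10}{3 \sqrt{r}}$)
$A{\left(S \right)} = 5 - \frac{10}{3 \sqrt{S}}$
$A{\left(o{\left(-14 \right)} \right)} - 1270 = \left(5 - \frac{10}{3 i \sqrt{3}}\right) - 1270 = \left(5 - \frac{10 \left(- \frac{i \sqrt{3}}{3}\right)}{3}\right) - 1270 = \left(5 + \frac{10 i \sqrt{3}}{9}\right) - 1270 = -1265 + \frac{10 i \sqrt{3}}{9}$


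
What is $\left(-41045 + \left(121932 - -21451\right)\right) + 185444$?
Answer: $287782$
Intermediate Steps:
$\left(-41045 + \left(121932 - -21451\right)\right) + 185444 = \left(-41045 + \left(121932 + 21451\right)\right) + 185444 = \left(-41045 + 143383\right) + 185444 = 102338 + 185444 = 287782$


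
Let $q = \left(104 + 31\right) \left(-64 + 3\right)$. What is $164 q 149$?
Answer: $-201230460$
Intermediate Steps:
$q = -8235$ ($q = 135 \left(-61\right) = -8235$)
$164 q 149 = 164 \left(-8235\right) 149 = \left(-1350540\right) 149 = -201230460$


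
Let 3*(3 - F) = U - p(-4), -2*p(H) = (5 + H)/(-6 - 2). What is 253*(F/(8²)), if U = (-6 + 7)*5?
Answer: 16445/3072 ≈ 5.3532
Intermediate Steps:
U = 5 (U = 1*5 = 5)
p(H) = 5/16 + H/16 (p(H) = -(5 + H)/(2*(-6 - 2)) = -(5 + H)/(2*(-8)) = -(5 + H)*(-1)/(2*8) = -(-5/8 - H/8)/2 = 5/16 + H/16)
F = 65/48 (F = 3 - (5 - (5/16 + (1/16)*(-4)))/3 = 3 - (5 - (5/16 - ¼))/3 = 3 - (5 - 1*1/16)/3 = 3 - (5 - 1/16)/3 = 3 - ⅓*79/16 = 3 - 79/48 = 65/48 ≈ 1.3542)
253*(F/(8²)) = 253*(65/(48*(8²))) = 253*((65/48)/64) = 253*((65/48)*(1/64)) = 253*(65/3072) = 16445/3072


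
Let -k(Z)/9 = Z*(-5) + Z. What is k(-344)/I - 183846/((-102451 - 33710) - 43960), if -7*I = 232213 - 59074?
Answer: 15815080614/10395323273 ≈ 1.5214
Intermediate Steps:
k(Z) = 36*Z (k(Z) = -9*(Z*(-5) + Z) = -9*(-5*Z + Z) = -(-36)*Z = 36*Z)
I = -173139/7 (I = -(232213 - 59074)/7 = -⅐*173139 = -173139/7 ≈ -24734.)
k(-344)/I - 183846/((-102451 - 33710) - 43960) = (36*(-344))/(-173139/7) - 183846/((-102451 - 33710) - 43960) = -12384*(-7/173139) - 183846/(-136161 - 43960) = 28896/57713 - 183846/(-180121) = 28896/57713 - 183846*(-1/180121) = 28896/57713 + 183846/180121 = 15815080614/10395323273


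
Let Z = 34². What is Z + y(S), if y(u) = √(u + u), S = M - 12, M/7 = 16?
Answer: 1156 + 10*√2 ≈ 1170.1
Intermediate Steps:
M = 112 (M = 7*16 = 112)
S = 100 (S = 112 - 12 = 100)
y(u) = √2*√u (y(u) = √(2*u) = √2*√u)
Z = 1156
Z + y(S) = 1156 + √2*√100 = 1156 + √2*10 = 1156 + 10*√2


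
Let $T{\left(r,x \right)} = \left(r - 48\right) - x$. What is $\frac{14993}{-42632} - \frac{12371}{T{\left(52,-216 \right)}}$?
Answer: $- \frac{132674733}{2344760} \approx -56.583$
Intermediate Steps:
$T{\left(r,x \right)} = -48 + r - x$ ($T{\left(r,x \right)} = \left(r - 48\right) - x = \left(-48 + r\right) - x = -48 + r - x$)
$\frac{14993}{-42632} - \frac{12371}{T{\left(52,-216 \right)}} = \frac{14993}{-42632} - \frac{12371}{-48 + 52 - -216} = 14993 \left(- \frac{1}{42632}\right) - \frac{12371}{-48 + 52 + 216} = - \frac{14993}{42632} - \frac{12371}{220} = - \frac{132674733}{2344760}$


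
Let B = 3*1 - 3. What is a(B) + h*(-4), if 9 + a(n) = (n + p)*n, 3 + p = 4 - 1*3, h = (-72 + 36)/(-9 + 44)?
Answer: -171/35 ≈ -4.8857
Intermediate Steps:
B = 0 (B = 3 - 3 = 0)
h = -36/35 ≈ -1.0286
p = -2 (p = -3 + (4 - 1*3) = -3 + (4 - 3) = -3 + 1 = -2)
a(n) = -9 + n*(-2 + n) (a(n) = -9 + (n - 2)*n = -9 + (-2 + n)*n = -9 + n*(-2 + n))
a(B) + h*(-4) = (-9 + 0**2 - 2*0) - 36/35*(-4) = (-9 + 0 + 0) + 144/35 = -9 + 144/35 = -171/35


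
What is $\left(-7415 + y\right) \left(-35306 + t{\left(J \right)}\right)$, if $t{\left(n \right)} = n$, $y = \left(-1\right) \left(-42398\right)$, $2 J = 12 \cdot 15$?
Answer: $-1231961328$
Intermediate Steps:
$J = 90$ ($J = \frac{12 \cdot 15}{2} = \frac{1}{2} \cdot 180 = 90$)
$y = 42398$
$\left(-7415 + y\right) \left(-35306 + t{\left(J \right)}\right) = \left(-7415 + 42398\right) \left(-35306 + 90\right) = 34983 \left(-35216\right) = -1231961328$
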